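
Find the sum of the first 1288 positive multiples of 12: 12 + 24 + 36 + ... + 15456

Factor out 12: = 12(1 + 2 + ... + 1288) = 12 × n(n+1)/2
= 12 × 1288×1289/2
= 12 × 830116
= 9961392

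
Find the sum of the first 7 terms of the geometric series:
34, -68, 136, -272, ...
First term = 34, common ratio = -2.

Sₙ = a(1 - rⁿ) / (1 - r)
S_7 = 34(1 - (-2)^7) / (1 - (-2))
S_7 = 34(1 - (-128)) / (3)
S_7 = 1462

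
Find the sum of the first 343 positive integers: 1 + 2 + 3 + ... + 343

Formula: ∑k = n(n+1)/2
= 343×344/2
= 117992/2
= 58996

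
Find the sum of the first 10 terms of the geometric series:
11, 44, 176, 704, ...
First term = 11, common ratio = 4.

Sₙ = a(1 - rⁿ) / (1 - r)
S_10 = 11(1 - 4^10) / (1 - 4)
S_10 = 11(1 - 1048576) / (-3)
S_10 = 3844775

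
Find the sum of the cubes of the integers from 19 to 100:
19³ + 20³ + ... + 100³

Use ∑_{k=1}^{n} k³ = [n(n+1)/2]², then subtract the first 18 terms.
∑_{k=1}^{100} k³ = [100×101/2]² = 5050² = 25502500
∑_{k=1}^{18} k³ = [18×19/2]² = 171² = 29241
∑_{k=19}^{100} k³ = 25502500 - 29241 = 25473259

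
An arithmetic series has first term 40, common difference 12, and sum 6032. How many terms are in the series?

Using S = n/2 × [2a + (n-1)d]
6032 = n/2 × [2(40) + (n-1)(12)]
6032 = n/2 × [80 + 12n - 12]
12064 = n × [68 + 12n]
12n² + (68)n - 12064 = 0
Discriminant: Δ = (68)² - 4(12)(-12064) = 4624 + 579072 = 583696
√Δ = 764
n = [-(68) + √Δ] / (2·12) = (-68 + 764) / 24 = 696 / 24 = 29
(The negative root is discarded since n must be a positive integer.)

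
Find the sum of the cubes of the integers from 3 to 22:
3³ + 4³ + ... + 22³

Use ∑_{k=1}^{n} k³ = [n(n+1)/2]², then subtract the first 2 terms.
∑_{k=1}^{22} k³ = [22×23/2]² = 253² = 64009
∑_{k=1}^{2} k³ = [2×3/2]² = 3² = 9
∑_{k=3}^{22} k³ = 64009 - 9 = 64000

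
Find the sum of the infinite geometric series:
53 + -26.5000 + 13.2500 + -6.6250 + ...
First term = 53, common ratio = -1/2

For |r| < 1, S = a / (1 - r)
S = 53 / (1 - (-1/2))
S = 53 / (3/2)
S = 106/3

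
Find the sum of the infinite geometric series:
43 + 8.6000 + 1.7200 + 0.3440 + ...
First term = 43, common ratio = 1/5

For |r| < 1, S = a / (1 - r)
S = 43 / (1 - (1/5))
S = 43 / (4/5)
S = 215/4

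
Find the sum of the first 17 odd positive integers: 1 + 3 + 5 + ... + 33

Sum of first n odd numbers = n²
= 17²
= 289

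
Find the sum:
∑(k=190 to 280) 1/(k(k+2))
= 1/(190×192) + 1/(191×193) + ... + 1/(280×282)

Partial fractions: 1/(k(k+2)) = (1/2)[1/k - 1/(k+2)]
Telescoping leaves the first two and last two terms:
= (1/2)[1/190 + 1/191 - 1/281 - 1/282]
= 2439983/1437846090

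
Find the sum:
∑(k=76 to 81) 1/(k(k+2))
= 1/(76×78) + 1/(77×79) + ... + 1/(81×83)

Partial fractions: 1/(k(k+2)) = (1/2)[1/k - 1/(k+2)]
Telescoping leaves the first two and last two terms:
= (1/2)[1/76 + 1/77 - 1/82 - 1/83]
= 37869/39828712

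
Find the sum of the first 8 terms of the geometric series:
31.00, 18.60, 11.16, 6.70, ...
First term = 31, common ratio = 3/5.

Sₙ = a(1 - rⁿ) / (1 - r)
S_8 = 31(1 - (3/5)^8) / (1 - (3/5))
S_8 = 31(1 - (6561/390625)) / (2/5)
S_8 = 5952992/78125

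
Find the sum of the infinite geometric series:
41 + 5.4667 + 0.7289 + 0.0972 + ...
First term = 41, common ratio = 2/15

For |r| < 1, S = a / (1 - r)
S = 41 / (1 - (2/15))
S = 41 / (13/15)
S = 615/13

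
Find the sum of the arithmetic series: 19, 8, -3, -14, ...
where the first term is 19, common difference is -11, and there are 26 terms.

Sₙ = n/2 × (first + last)
Last term = a + (n-1)d = 19 + (26-1)×(-11) = -256
S_26 = 26/2 × (19 + (-256))
S_26 = 26/2 × (-237) = -3081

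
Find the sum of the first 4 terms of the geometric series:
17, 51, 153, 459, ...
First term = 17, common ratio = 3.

Sₙ = a(1 - rⁿ) / (1 - r)
S_4 = 17(1 - 3^4) / (1 - 3)
S_4 = 17(1 - 81) / (-2)
S_4 = 680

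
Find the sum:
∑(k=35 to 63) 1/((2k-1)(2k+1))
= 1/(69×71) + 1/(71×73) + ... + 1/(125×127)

Partial fractions: 1/((2k-1)(2k+1)) = (1/2)[1/(2k-1) - 1/(2k+1)]
The series telescopes:
= (1/2)[1/69 - 1/127]
= 29/8763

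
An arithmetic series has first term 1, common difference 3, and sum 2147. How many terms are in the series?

Using S = n/2 × [2a + (n-1)d]
2147 = n/2 × [2(1) + (n-1)(3)]
2147 = n/2 × [2 + 3n - 3]
4294 = n × [-1 + 3n]
3n² + (-1)n - 4294 = 0
Discriminant: Δ = (-1)² - 4(3)(-4294) = 1 + 51528 = 51529
√Δ = 227
n = [-(-1) + √Δ] / (2·3) = (1 + 227) / 6 = 228 / 6 = 38
(The negative root is discarded since n must be a positive integer.)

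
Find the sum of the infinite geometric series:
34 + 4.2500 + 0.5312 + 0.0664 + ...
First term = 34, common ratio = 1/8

For |r| < 1, S = a / (1 - r)
S = 34 / (1 - (1/8))
S = 34 / (7/8)
S = 272/7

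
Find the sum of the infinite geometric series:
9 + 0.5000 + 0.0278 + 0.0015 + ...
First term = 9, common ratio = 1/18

For |r| < 1, S = a / (1 - r)
S = 9 / (1 - (1/18))
S = 9 / (17/18)
S = 162/17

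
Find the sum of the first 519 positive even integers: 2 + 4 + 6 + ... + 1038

Sum of first n even numbers = n(n+1)
= 519×520
= 269880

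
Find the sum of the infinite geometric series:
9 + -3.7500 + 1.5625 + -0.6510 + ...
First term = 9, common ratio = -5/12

For |r| < 1, S = a / (1 - r)
S = 9 / (1 - (-5/12))
S = 9 / (17/12)
S = 108/17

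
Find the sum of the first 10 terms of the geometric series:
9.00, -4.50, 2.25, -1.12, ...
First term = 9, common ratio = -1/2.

Sₙ = a(1 - rⁿ) / (1 - r)
S_10 = 9(1 - (-1/2)^10) / (1 - (-1/2))
S_10 = 9(1 - (1/1024)) / (3/2)
S_10 = 3069/512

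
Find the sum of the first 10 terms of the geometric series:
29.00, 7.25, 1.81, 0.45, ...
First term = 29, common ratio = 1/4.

Sₙ = a(1 - rⁿ) / (1 - r)
S_10 = 29(1 - (1/4)^10) / (1 - (1/4))
S_10 = 29(1 - (1/1048576)) / (3/4)
S_10 = 10136225/262144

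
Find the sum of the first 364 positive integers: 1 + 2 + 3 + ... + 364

Formula: ∑k = n(n+1)/2
= 364×365/2
= 132860/2
= 66430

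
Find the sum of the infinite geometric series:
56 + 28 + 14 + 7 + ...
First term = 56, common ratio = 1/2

For |r| < 1, S = a / (1 - r)
S = 56 / (1 - (1/2))
S = 56 / (1/2)
S = 112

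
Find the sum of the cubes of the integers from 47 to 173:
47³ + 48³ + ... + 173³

Use ∑_{k=1}^{n} k³ = [n(n+1)/2]², then subtract the first 46 terms.
∑_{k=1}^{173} k³ = [173×174/2]² = 15051² = 226532601
∑_{k=1}^{46} k³ = [46×47/2]² = 1081² = 1168561
∑_{k=47}^{173} k³ = 226532601 - 1168561 = 225364040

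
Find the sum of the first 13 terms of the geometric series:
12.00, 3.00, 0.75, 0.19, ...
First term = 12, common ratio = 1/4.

Sₙ = a(1 - rⁿ) / (1 - r)
S_13 = 12(1 - (1/4)^13) / (1 - (1/4))
S_13 = 12(1 - (1/67108864)) / (3/4)
S_13 = 67108863/4194304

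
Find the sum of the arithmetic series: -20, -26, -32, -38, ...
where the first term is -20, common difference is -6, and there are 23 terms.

Sₙ = n/2 × (first + last)
Last term = a + (n-1)d = -20 + (23-1)×(-6) = -152
S_23 = 23/2 × (-20 + (-152))
S_23 = 23/2 × (-172) = -1978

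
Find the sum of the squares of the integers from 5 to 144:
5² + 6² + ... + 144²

Use ∑_{k=1}^{n} k² = n(n+1)(2n+1)/6, then subtract the first 4 terms.
∑_{k=1}^{144} k² = 144×145×289/6 = 1005720
∑_{k=1}^{4} k² = 4×5×9/6 = 30
∑_{k=5}^{144} k² = 1005720 - 30 = 1005690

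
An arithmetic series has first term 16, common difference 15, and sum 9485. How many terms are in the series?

Using S = n/2 × [2a + (n-1)d]
9485 = n/2 × [2(16) + (n-1)(15)]
9485 = n/2 × [32 + 15n - 15]
18970 = n × [17 + 15n]
15n² + (17)n - 18970 = 0
Discriminant: Δ = (17)² - 4(15)(-18970) = 289 + 1138200 = 1138489
√Δ = 1067
n = [-(17) + √Δ] / (2·15) = (-17 + 1067) / 30 = 1050 / 30 = 35
(The negative root is discarded since n must be a positive integer.)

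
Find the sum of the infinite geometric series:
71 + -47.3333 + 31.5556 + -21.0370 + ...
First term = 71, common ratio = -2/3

For |r| < 1, S = a / (1 - r)
S = 71 / (1 - (-2/3))
S = 71 / (5/3)
S = 213/5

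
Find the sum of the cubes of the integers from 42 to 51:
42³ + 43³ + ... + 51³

Use ∑_{k=1}^{n} k³ = [n(n+1)/2]², then subtract the first 41 terms.
∑_{k=1}^{51} k³ = [51×52/2]² = 1326² = 1758276
∑_{k=1}^{41} k³ = [41×42/2]² = 861² = 741321
∑_{k=42}^{51} k³ = 1758276 - 741321 = 1016955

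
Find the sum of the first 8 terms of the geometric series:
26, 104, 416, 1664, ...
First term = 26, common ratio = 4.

Sₙ = a(1 - rⁿ) / (1 - r)
S_8 = 26(1 - 4^8) / (1 - 4)
S_8 = 26(1 - 65536) / (-3)
S_8 = 567970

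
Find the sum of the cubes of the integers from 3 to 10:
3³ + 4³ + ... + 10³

Use ∑_{k=1}^{n} k³ = [n(n+1)/2]², then subtract the first 2 terms.
∑_{k=1}^{10} k³ = [10×11/2]² = 55² = 3025
∑_{k=1}^{2} k³ = [2×3/2]² = 3² = 9
∑_{k=3}^{10} k³ = 3025 - 9 = 3016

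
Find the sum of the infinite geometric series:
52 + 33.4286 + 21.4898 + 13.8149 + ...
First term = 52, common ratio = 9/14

For |r| < 1, S = a / (1 - r)
S = 52 / (1 - (9/14))
S = 52 / (5/14)
S = 728/5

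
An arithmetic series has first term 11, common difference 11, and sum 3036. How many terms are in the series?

Using S = n/2 × [2a + (n-1)d]
3036 = n/2 × [2(11) + (n-1)(11)]
3036 = n/2 × [22 + 11n - 11]
6072 = n × [11 + 11n]
11n² + (11)n - 6072 = 0
Discriminant: Δ = (11)² - 4(11)(-6072) = 121 + 267168 = 267289
√Δ = 517
n = [-(11) + √Δ] / (2·11) = (-11 + 517) / 22 = 506 / 22 = 23
(The negative root is discarded since n must be a positive integer.)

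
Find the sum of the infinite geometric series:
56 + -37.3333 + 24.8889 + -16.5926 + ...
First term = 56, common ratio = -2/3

For |r| < 1, S = a / (1 - r)
S = 56 / (1 - (-2/3))
S = 56 / (5/3)
S = 168/5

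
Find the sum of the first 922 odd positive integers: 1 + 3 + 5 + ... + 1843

Sum of first n odd numbers = n²
= 922²
= 850084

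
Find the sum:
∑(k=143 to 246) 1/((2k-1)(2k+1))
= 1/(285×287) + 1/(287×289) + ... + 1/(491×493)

Partial fractions: 1/((2k-1)(2k+1)) = (1/2)[1/(2k-1) - 1/(2k+1)]
The series telescopes:
= (1/2)[1/285 - 1/493]
= 104/140505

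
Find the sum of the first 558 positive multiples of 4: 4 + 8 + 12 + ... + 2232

Factor out 4: = 4(1 + 2 + ... + 558) = 4 × n(n+1)/2
= 4 × 558×559/2
= 4 × 155961
= 623844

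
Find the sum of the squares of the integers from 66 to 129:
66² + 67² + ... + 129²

Use ∑_{k=1}^{n} k² = n(n+1)(2n+1)/6, then subtract the first 65 terms.
∑_{k=1}^{129} k² = 129×130×259/6 = 723905
∑_{k=1}^{65} k² = 65×66×131/6 = 93665
∑_{k=66}^{129} k² = 723905 - 93665 = 630240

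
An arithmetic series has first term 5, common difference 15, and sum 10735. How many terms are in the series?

Using S = n/2 × [2a + (n-1)d]
10735 = n/2 × [2(5) + (n-1)(15)]
10735 = n/2 × [10 + 15n - 15]
21470 = n × [-5 + 15n]
15n² + (-5)n - 21470 = 0
Discriminant: Δ = (-5)² - 4(15)(-21470) = 25 + 1288200 = 1288225
√Δ = 1135
n = [-(-5) + √Δ] / (2·15) = (5 + 1135) / 30 = 1140 / 30 = 38
(The negative root is discarded since n must be a positive integer.)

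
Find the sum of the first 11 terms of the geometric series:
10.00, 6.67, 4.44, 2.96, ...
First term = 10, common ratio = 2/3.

Sₙ = a(1 - rⁿ) / (1 - r)
S_11 = 10(1 - (2/3)^11) / (1 - (2/3))
S_11 = 10(1 - (2048/177147)) / (1/3)
S_11 = 1750990/59049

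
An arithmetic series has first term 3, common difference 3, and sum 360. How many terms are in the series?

Using S = n/2 × [2a + (n-1)d]
360 = n/2 × [2(3) + (n-1)(3)]
360 = n/2 × [6 + 3n - 3]
720 = n × [3 + 3n]
3n² + (3)n - 720 = 0
Discriminant: Δ = (3)² - 4(3)(-720) = 9 + 8640 = 8649
√Δ = 93
n = [-(3) + √Δ] / (2·3) = (-3 + 93) / 6 = 90 / 6 = 15
(The negative root is discarded since n must be a positive integer.)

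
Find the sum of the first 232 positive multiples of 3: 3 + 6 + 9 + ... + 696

Factor out 3: = 3(1 + 2 + ... + 232) = 3 × n(n+1)/2
= 3 × 232×233/2
= 3 × 27028
= 81084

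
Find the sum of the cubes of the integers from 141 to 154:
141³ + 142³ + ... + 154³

Use ∑_{k=1}^{n} k³ = [n(n+1)/2]², then subtract the first 140 terms.
∑_{k=1}^{154} k³ = [154×155/2]² = 11935² = 142444225
∑_{k=1}^{140} k³ = [140×141/2]² = 9870² = 97416900
∑_{k=141}^{154} k³ = 142444225 - 97416900 = 45027325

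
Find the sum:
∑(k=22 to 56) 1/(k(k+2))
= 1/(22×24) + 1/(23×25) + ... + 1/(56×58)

Partial fractions: 1/(k(k+2)) = (1/2)[1/k - 1/(k+2)]
Telescoping leaves the first two and last two terms:
= (1/2)[1/22 + 1/23 - 1/57 - 1/58]
= 22645/836418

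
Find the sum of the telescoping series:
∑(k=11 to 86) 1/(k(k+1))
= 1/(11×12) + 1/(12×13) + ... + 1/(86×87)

Partial fractions: 1/(k(k+1)) = 1/k - 1/(k+1)
The series telescopes:
= (1/11 - 1/12) + (1/12 - 1/13) + ... + (1/86 - 1/87)
= 1/11 - 1/87
= 76/957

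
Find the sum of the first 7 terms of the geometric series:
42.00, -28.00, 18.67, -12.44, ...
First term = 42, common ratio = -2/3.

Sₙ = a(1 - rⁿ) / (1 - r)
S_7 = 42(1 - (-2/3)^7) / (1 - (-2/3))
S_7 = 42(1 - (-128/2187)) / (5/3)
S_7 = 6482/243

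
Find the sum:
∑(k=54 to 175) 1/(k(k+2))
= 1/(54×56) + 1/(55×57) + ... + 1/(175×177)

Partial fractions: 1/(k(k+2)) = (1/2)[1/k - 1/(k+2)]
Telescoping leaves the first two and last two terms:
= (1/2)[1/54 + 1/55 - 1/176 - 1/177]
= 3233/254880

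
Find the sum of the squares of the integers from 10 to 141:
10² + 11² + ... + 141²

Use ∑_{k=1}^{n} k² = n(n+1)(2n+1)/6, then subtract the first 9 terms.
∑_{k=1}^{141} k² = 141×142×283/6 = 944371
∑_{k=1}^{9} k² = 9×10×19/6 = 285
∑_{k=10}^{141} k² = 944371 - 285 = 944086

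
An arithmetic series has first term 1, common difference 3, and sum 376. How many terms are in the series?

Using S = n/2 × [2a + (n-1)d]
376 = n/2 × [2(1) + (n-1)(3)]
376 = n/2 × [2 + 3n - 3]
752 = n × [-1 + 3n]
3n² + (-1)n - 752 = 0
Discriminant: Δ = (-1)² - 4(3)(-752) = 1 + 9024 = 9025
√Δ = 95
n = [-(-1) + √Δ] / (2·3) = (1 + 95) / 6 = 96 / 6 = 16
(The negative root is discarded since n must be a positive integer.)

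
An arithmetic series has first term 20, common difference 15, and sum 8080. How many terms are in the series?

Using S = n/2 × [2a + (n-1)d]
8080 = n/2 × [2(20) + (n-1)(15)]
8080 = n/2 × [40 + 15n - 15]
16160 = n × [25 + 15n]
15n² + (25)n - 16160 = 0
Discriminant: Δ = (25)² - 4(15)(-16160) = 625 + 969600 = 970225
√Δ = 985
n = [-(25) + √Δ] / (2·15) = (-25 + 985) / 30 = 960 / 30 = 32
(The negative root is discarded since n must be a positive integer.)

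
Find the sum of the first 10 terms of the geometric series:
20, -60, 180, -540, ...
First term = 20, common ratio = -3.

Sₙ = a(1 - rⁿ) / (1 - r)
S_10 = 20(1 - (-3)^10) / (1 - (-3))
S_10 = 20(1 - 59049) / (4)
S_10 = -295240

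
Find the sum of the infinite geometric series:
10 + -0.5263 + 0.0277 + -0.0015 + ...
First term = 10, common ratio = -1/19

For |r| < 1, S = a / (1 - r)
S = 10 / (1 - (-1/19))
S = 10 / (20/19)
S = 19/2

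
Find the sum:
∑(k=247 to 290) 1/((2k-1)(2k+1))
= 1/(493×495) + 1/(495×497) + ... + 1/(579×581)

Partial fractions: 1/((2k-1)(2k+1)) = (1/2)[1/(2k-1) - 1/(2k+1)]
The series telescopes:
= (1/2)[1/493 - 1/581]
= 44/286433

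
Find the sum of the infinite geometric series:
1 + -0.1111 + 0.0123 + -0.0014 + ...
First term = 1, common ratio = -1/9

For |r| < 1, S = a / (1 - r)
S = 1 / (1 - (-1/9))
S = 1 / (10/9)
S = 9/10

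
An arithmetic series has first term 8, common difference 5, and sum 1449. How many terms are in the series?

Using S = n/2 × [2a + (n-1)d]
1449 = n/2 × [2(8) + (n-1)(5)]
1449 = n/2 × [16 + 5n - 5]
2898 = n × [11 + 5n]
5n² + (11)n - 2898 = 0
Discriminant: Δ = (11)² - 4(5)(-2898) = 121 + 57960 = 58081
√Δ = 241
n = [-(11) + √Δ] / (2·5) = (-11 + 241) / 10 = 230 / 10 = 23
(The negative root is discarded since n must be a positive integer.)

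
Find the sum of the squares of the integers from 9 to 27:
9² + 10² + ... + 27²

Use ∑_{k=1}^{n} k² = n(n+1)(2n+1)/6, then subtract the first 8 terms.
∑_{k=1}^{27} k² = 27×28×55/6 = 6930
∑_{k=1}^{8} k² = 8×9×17/6 = 204
∑_{k=9}^{27} k² = 6930 - 204 = 6726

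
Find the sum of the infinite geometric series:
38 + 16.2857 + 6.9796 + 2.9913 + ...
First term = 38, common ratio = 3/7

For |r| < 1, S = a / (1 - r)
S = 38 / (1 - (3/7))
S = 38 / (4/7)
S = 133/2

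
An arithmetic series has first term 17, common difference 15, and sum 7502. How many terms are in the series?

Using S = n/2 × [2a + (n-1)d]
7502 = n/2 × [2(17) + (n-1)(15)]
7502 = n/2 × [34 + 15n - 15]
15004 = n × [19 + 15n]
15n² + (19)n - 15004 = 0
Discriminant: Δ = (19)² - 4(15)(-15004) = 361 + 900240 = 900601
√Δ = 949
n = [-(19) + √Δ] / (2·15) = (-19 + 949) / 30 = 930 / 30 = 31
(The negative root is discarded since n must be a positive integer.)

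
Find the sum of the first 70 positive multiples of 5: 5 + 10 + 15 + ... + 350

Factor out 5: = 5(1 + 2 + ... + 70) = 5 × n(n+1)/2
= 5 × 70×71/2
= 5 × 2485
= 12425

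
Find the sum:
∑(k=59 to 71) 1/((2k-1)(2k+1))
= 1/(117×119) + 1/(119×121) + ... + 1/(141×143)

Partial fractions: 1/((2k-1)(2k+1)) = (1/2)[1/(2k-1) - 1/(2k+1)]
The series telescopes:
= (1/2)[1/117 - 1/143]
= 1/1287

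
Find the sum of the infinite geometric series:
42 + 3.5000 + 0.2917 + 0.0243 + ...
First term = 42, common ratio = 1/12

For |r| < 1, S = a / (1 - r)
S = 42 / (1 - (1/12))
S = 42 / (11/12)
S = 504/11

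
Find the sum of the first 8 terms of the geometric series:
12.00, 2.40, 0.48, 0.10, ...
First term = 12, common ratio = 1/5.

Sₙ = a(1 - rⁿ) / (1 - r)
S_8 = 12(1 - (1/5)^8) / (1 - (1/5))
S_8 = 12(1 - (1/390625)) / (4/5)
S_8 = 1171872/78125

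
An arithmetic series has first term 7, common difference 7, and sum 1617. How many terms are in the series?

Using S = n/2 × [2a + (n-1)d]
1617 = n/2 × [2(7) + (n-1)(7)]
1617 = n/2 × [14 + 7n - 7]
3234 = n × [7 + 7n]
7n² + (7)n - 3234 = 0
Discriminant: Δ = (7)² - 4(7)(-3234) = 49 + 90552 = 90601
√Δ = 301
n = [-(7) + √Δ] / (2·7) = (-7 + 301) / 14 = 294 / 14 = 21
(The negative root is discarded since n must be a positive integer.)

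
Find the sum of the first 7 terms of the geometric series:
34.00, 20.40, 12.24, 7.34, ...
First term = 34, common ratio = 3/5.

Sₙ = a(1 - rⁿ) / (1 - r)
S_7 = 34(1 - (3/5)^7) / (1 - (3/5))
S_7 = 34(1 - (2187/78125)) / (2/5)
S_7 = 1290946/15625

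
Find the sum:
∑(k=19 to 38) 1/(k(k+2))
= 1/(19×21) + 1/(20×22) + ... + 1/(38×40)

Partial fractions: 1/(k(k+2)) = (1/2)[1/k - 1/(k+2)]
Telescoping leaves the first two and last two terms:
= (1/2)[1/19 + 1/20 - 1/39 - 1/40]
= 1541/59280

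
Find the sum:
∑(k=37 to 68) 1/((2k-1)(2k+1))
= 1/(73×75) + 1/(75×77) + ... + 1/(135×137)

Partial fractions: 1/((2k-1)(2k+1)) = (1/2)[1/(2k-1) - 1/(2k+1)]
The series telescopes:
= (1/2)[1/73 - 1/137]
= 32/10001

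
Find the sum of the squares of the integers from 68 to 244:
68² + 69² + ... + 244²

Use ∑_{k=1}^{n} k² = n(n+1)(2n+1)/6, then subtract the first 67 terms.
∑_{k=1}^{244} k² = 244×245×489/6 = 4872070
∑_{k=1}^{67} k² = 67×68×135/6 = 102510
∑_{k=68}^{244} k² = 4872070 - 102510 = 4769560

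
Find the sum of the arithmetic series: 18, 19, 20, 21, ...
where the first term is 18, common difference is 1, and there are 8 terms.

Sₙ = n/2 × (first + last)
Last term = a + (n-1)d = 18 + (8-1)×1 = 25
S_8 = 8/2 × (18 + 25)
S_8 = 8/2 × 43 = 172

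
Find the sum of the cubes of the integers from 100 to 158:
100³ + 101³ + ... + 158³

Use ∑_{k=1}^{n} k³ = [n(n+1)/2]², then subtract the first 99 terms.
∑_{k=1}^{158} k³ = [158×159/2]² = 12561² = 157778721
∑_{k=1}^{99} k³ = [99×100/2]² = 4950² = 24502500
∑_{k=100}^{158} k³ = 157778721 - 24502500 = 133276221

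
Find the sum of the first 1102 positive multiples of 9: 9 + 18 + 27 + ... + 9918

Factor out 9: = 9(1 + 2 + ... + 1102) = 9 × n(n+1)/2
= 9 × 1102×1103/2
= 9 × 607753
= 5469777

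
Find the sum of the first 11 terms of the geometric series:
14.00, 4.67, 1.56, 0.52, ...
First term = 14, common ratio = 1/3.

Sₙ = a(1 - rⁿ) / (1 - r)
S_11 = 14(1 - (1/3)^11) / (1 - (1/3))
S_11 = 14(1 - (1/177147)) / (2/3)
S_11 = 1240022/59049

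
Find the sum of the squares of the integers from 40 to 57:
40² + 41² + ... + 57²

Use ∑_{k=1}^{n} k² = n(n+1)(2n+1)/6, then subtract the first 39 terms.
∑_{k=1}^{57} k² = 57×58×115/6 = 63365
∑_{k=1}^{39} k² = 39×40×79/6 = 20540
∑_{k=40}^{57} k² = 63365 - 20540 = 42825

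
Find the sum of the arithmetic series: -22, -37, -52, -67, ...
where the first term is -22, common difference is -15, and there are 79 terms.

Sₙ = n/2 × (first + last)
Last term = a + (n-1)d = -22 + (79-1)×(-15) = -1192
S_79 = 79/2 × (-22 + (-1192))
S_79 = 79/2 × (-1214) = -47953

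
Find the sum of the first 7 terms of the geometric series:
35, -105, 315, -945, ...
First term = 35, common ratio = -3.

Sₙ = a(1 - rⁿ) / (1 - r)
S_7 = 35(1 - (-3)^7) / (1 - (-3))
S_7 = 35(1 - (-2187)) / (4)
S_7 = 19145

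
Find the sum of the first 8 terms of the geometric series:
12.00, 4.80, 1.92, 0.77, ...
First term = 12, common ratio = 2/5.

Sₙ = a(1 - rⁿ) / (1 - r)
S_8 = 12(1 - (2/5)^8) / (1 - (2/5))
S_8 = 12(1 - (256/390625)) / (3/5)
S_8 = 1561476/78125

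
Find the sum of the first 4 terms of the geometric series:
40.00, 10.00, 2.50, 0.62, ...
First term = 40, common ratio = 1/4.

Sₙ = a(1 - rⁿ) / (1 - r)
S_4 = 40(1 - (1/4)^4) / (1 - (1/4))
S_4 = 40(1 - (1/256)) / (3/4)
S_4 = 425/8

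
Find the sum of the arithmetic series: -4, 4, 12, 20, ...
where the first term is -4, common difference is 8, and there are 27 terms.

Sₙ = n/2 × (first + last)
Last term = a + (n-1)d = -4 + (27-1)×8 = 204
S_27 = 27/2 × (-4 + 204)
S_27 = 27/2 × 200 = 2700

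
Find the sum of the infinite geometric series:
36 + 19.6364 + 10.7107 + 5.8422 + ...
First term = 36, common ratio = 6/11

For |r| < 1, S = a / (1 - r)
S = 36 / (1 - (6/11))
S = 36 / (5/11)
S = 396/5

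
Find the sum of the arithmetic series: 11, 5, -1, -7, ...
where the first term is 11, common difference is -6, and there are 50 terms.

Sₙ = n/2 × (first + last)
Last term = a + (n-1)d = 11 + (50-1)×(-6) = -283
S_50 = 50/2 × (11 + (-283))
S_50 = 50/2 × (-272) = -6800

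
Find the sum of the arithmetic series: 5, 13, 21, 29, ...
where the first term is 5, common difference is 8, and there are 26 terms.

Sₙ = n/2 × (first + last)
Last term = a + (n-1)d = 5 + (26-1)×8 = 205
S_26 = 26/2 × (5 + 205)
S_26 = 26/2 × 210 = 2730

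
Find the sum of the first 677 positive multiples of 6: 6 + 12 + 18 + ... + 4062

Factor out 6: = 6(1 + 2 + ... + 677) = 6 × n(n+1)/2
= 6 × 677×678/2
= 6 × 229503
= 1377018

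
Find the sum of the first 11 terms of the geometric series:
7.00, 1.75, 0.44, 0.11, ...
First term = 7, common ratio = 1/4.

Sₙ = a(1 - rⁿ) / (1 - r)
S_11 = 7(1 - (1/4)^11) / (1 - (1/4))
S_11 = 7(1 - (1/4194304)) / (3/4)
S_11 = 9786707/1048576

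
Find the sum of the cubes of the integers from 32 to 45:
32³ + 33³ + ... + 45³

Use ∑_{k=1}^{n} k³ = [n(n+1)/2]², then subtract the first 31 terms.
∑_{k=1}^{45} k³ = [45×46/2]² = 1035² = 1071225
∑_{k=1}^{31} k³ = [31×32/2]² = 496² = 246016
∑_{k=32}^{45} k³ = 1071225 - 246016 = 825209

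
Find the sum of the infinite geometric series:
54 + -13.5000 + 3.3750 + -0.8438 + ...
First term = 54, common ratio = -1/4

For |r| < 1, S = a / (1 - r)
S = 54 / (1 - (-1/4))
S = 54 / (5/4)
S = 216/5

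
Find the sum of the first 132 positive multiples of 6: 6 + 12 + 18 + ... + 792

Factor out 6: = 6(1 + 2 + ... + 132) = 6 × n(n+1)/2
= 6 × 132×133/2
= 6 × 8778
= 52668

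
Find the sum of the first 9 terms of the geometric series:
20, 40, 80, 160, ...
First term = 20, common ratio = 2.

Sₙ = a(1 - rⁿ) / (1 - r)
S_9 = 20(1 - 2^9) / (1 - 2)
S_9 = 20(1 - 512) / (-1)
S_9 = 10220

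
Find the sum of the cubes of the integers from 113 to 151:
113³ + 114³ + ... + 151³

Use ∑_{k=1}^{n} k³ = [n(n+1)/2]², then subtract the first 112 terms.
∑_{k=1}^{151} k³ = [151×152/2]² = 11476² = 131698576
∑_{k=1}^{112} k³ = [112×113/2]² = 6328² = 40043584
∑_{k=113}^{151} k³ = 131698576 - 40043584 = 91654992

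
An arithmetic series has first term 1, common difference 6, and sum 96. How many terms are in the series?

Using S = n/2 × [2a + (n-1)d]
96 = n/2 × [2(1) + (n-1)(6)]
96 = n/2 × [2 + 6n - 6]
192 = n × [-4 + 6n]
6n² + (-4)n - 192 = 0
Discriminant: Δ = (-4)² - 4(6)(-192) = 16 + 4608 = 4624
√Δ = 68
n = [-(-4) + √Δ] / (2·6) = (4 + 68) / 12 = 72 / 12 = 6
(The negative root is discarded since n must be a positive integer.)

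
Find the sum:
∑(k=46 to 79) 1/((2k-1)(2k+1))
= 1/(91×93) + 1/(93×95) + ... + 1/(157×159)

Partial fractions: 1/((2k-1)(2k+1)) = (1/2)[1/(2k-1) - 1/(2k+1)]
The series telescopes:
= (1/2)[1/91 - 1/159]
= 34/14469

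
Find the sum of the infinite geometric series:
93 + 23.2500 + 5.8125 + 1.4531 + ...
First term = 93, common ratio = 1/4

For |r| < 1, S = a / (1 - r)
S = 93 / (1 - (1/4))
S = 93 / (3/4)
S = 124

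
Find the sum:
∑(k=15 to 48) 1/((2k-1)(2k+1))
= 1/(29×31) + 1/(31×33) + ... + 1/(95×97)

Partial fractions: 1/((2k-1)(2k+1)) = (1/2)[1/(2k-1) - 1/(2k+1)]
The series telescopes:
= (1/2)[1/29 - 1/97]
= 34/2813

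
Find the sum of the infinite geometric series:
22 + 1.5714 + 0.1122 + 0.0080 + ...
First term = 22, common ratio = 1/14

For |r| < 1, S = a / (1 - r)
S = 22 / (1 - (1/14))
S = 22 / (13/14)
S = 308/13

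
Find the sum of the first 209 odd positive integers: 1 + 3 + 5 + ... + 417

Sum of first n odd numbers = n²
= 209²
= 43681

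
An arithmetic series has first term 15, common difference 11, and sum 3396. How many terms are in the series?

Using S = n/2 × [2a + (n-1)d]
3396 = n/2 × [2(15) + (n-1)(11)]
3396 = n/2 × [30 + 11n - 11]
6792 = n × [19 + 11n]
11n² + (19)n - 6792 = 0
Discriminant: Δ = (19)² - 4(11)(-6792) = 361 + 298848 = 299209
√Δ = 547
n = [-(19) + √Δ] / (2·11) = (-19 + 547) / 22 = 528 / 22 = 24
(The negative root is discarded since n must be a positive integer.)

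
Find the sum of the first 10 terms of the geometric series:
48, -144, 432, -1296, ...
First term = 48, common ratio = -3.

Sₙ = a(1 - rⁿ) / (1 - r)
S_10 = 48(1 - (-3)^10) / (1 - (-3))
S_10 = 48(1 - 59049) / (4)
S_10 = -708576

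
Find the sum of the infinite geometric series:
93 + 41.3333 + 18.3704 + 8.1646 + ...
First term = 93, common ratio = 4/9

For |r| < 1, S = a / (1 - r)
S = 93 / (1 - (4/9))
S = 93 / (5/9)
S = 837/5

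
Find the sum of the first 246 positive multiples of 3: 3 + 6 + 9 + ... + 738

Factor out 3: = 3(1 + 2 + ... + 246) = 3 × n(n+1)/2
= 3 × 246×247/2
= 3 × 30381
= 91143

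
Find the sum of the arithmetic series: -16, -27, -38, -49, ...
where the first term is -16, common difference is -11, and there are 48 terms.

Sₙ = n/2 × (first + last)
Last term = a + (n-1)d = -16 + (48-1)×(-11) = -533
S_48 = 48/2 × (-16 + (-533))
S_48 = 48/2 × (-549) = -13176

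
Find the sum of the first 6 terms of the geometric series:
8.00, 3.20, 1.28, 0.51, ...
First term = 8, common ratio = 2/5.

Sₙ = a(1 - rⁿ) / (1 - r)
S_6 = 8(1 - (2/5)^6) / (1 - (2/5))
S_6 = 8(1 - (64/15625)) / (3/5)
S_6 = 41496/3125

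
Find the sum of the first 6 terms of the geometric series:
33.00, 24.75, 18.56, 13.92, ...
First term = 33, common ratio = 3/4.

Sₙ = a(1 - rⁿ) / (1 - r)
S_6 = 33(1 - (3/4)^6) / (1 - (3/4))
S_6 = 33(1 - (729/4096)) / (1/4)
S_6 = 111111/1024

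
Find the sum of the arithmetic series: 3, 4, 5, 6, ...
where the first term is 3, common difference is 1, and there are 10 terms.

Sₙ = n/2 × (first + last)
Last term = a + (n-1)d = 3 + (10-1)×1 = 12
S_10 = 10/2 × (3 + 12)
S_10 = 10/2 × 15 = 75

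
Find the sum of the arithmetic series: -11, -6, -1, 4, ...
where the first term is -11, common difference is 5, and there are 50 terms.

Sₙ = n/2 × (first + last)
Last term = a + (n-1)d = -11 + (50-1)×5 = 234
S_50 = 50/2 × (-11 + 234)
S_50 = 50/2 × 223 = 5575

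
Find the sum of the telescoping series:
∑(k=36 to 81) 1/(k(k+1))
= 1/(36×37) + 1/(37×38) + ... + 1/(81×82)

Partial fractions: 1/(k(k+1)) = 1/k - 1/(k+1)
The series telescopes:
= (1/36 - 1/37) + (1/37 - 1/38) + ... + (1/81 - 1/82)
= 1/36 - 1/82
= 23/1476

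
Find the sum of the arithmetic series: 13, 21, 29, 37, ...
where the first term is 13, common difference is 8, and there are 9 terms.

Sₙ = n/2 × (first + last)
Last term = a + (n-1)d = 13 + (9-1)×8 = 77
S_9 = 9/2 × (13 + 77)
S_9 = 9/2 × 90 = 405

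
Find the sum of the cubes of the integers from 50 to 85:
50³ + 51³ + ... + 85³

Use ∑_{k=1}^{n} k³ = [n(n+1)/2]², then subtract the first 49 terms.
∑_{k=1}^{85} k³ = [85×86/2]² = 3655² = 13359025
∑_{k=1}^{49} k³ = [49×50/2]² = 1225² = 1500625
∑_{k=50}^{85} k³ = 13359025 - 1500625 = 11858400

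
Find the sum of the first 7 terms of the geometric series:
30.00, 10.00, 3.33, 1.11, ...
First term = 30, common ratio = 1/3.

Sₙ = a(1 - rⁿ) / (1 - r)
S_7 = 30(1 - (1/3)^7) / (1 - (1/3))
S_7 = 30(1 - (1/2187)) / (2/3)
S_7 = 10930/243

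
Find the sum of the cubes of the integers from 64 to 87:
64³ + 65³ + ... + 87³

Use ∑_{k=1}^{n} k³ = [n(n+1)/2]², then subtract the first 63 terms.
∑_{k=1}^{87} k³ = [87×88/2]² = 3828² = 14653584
∑_{k=1}^{63} k³ = [63×64/2]² = 2016² = 4064256
∑_{k=64}^{87} k³ = 14653584 - 4064256 = 10589328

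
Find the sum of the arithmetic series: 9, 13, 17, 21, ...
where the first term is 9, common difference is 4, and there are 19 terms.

Sₙ = n/2 × (first + last)
Last term = a + (n-1)d = 9 + (19-1)×4 = 81
S_19 = 19/2 × (9 + 81)
S_19 = 19/2 × 90 = 855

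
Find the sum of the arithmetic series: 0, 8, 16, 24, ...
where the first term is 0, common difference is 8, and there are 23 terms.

Sₙ = n/2 × (first + last)
Last term = a + (n-1)d = 0 + (23-1)×8 = 176
S_23 = 23/2 × (0 + 176)
S_23 = 23/2 × 176 = 2024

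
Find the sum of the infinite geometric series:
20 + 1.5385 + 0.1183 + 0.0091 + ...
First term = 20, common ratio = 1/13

For |r| < 1, S = a / (1 - r)
S = 20 / (1 - (1/13))
S = 20 / (12/13)
S = 65/3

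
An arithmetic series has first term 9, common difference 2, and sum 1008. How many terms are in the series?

Using S = n/2 × [2a + (n-1)d]
1008 = n/2 × [2(9) + (n-1)(2)]
1008 = n/2 × [18 + 2n - 2]
2016 = n × [16 + 2n]
2n² + (16)n - 2016 = 0
Discriminant: Δ = (16)² - 4(2)(-2016) = 256 + 16128 = 16384
√Δ = 128
n = [-(16) + √Δ] / (2·2) = (-16 + 128) / 4 = 112 / 4 = 28
(The negative root is discarded since n must be a positive integer.)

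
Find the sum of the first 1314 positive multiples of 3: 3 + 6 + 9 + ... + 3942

Factor out 3: = 3(1 + 2 + ... + 1314) = 3 × n(n+1)/2
= 3 × 1314×1315/2
= 3 × 863955
= 2591865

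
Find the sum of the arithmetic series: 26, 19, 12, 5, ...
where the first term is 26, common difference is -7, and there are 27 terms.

Sₙ = n/2 × (first + last)
Last term = a + (n-1)d = 26 + (27-1)×(-7) = -156
S_27 = 27/2 × (26 + (-156))
S_27 = 27/2 × (-130) = -1755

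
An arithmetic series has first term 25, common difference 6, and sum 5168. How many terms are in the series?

Using S = n/2 × [2a + (n-1)d]
5168 = n/2 × [2(25) + (n-1)(6)]
5168 = n/2 × [50 + 6n - 6]
10336 = n × [44 + 6n]
6n² + (44)n - 10336 = 0
Discriminant: Δ = (44)² - 4(6)(-10336) = 1936 + 248064 = 250000
√Δ = 500
n = [-(44) + √Δ] / (2·6) = (-44 + 500) / 12 = 456 / 12 = 38
(The negative root is discarded since n must be a positive integer.)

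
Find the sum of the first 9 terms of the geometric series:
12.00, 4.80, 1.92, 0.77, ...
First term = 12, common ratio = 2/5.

Sₙ = a(1 - rⁿ) / (1 - r)
S_9 = 12(1 - (2/5)^9) / (1 - (2/5))
S_9 = 12(1 - (512/1953125)) / (3/5)
S_9 = 7810452/390625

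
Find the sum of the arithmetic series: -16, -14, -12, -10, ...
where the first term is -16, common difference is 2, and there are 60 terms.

Sₙ = n/2 × (first + last)
Last term = a + (n-1)d = -16 + (60-1)×2 = 102
S_60 = 60/2 × (-16 + 102)
S_60 = 60/2 × 86 = 2580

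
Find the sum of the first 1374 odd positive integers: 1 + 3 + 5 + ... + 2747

Sum of first n odd numbers = n²
= 1374²
= 1887876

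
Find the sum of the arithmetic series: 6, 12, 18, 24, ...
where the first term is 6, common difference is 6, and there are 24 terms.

Sₙ = n/2 × (first + last)
Last term = a + (n-1)d = 6 + (24-1)×6 = 144
S_24 = 24/2 × (6 + 144)
S_24 = 24/2 × 150 = 1800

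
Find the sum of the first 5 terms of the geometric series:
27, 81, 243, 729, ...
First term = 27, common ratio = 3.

Sₙ = a(1 - rⁿ) / (1 - r)
S_5 = 27(1 - 3^5) / (1 - 3)
S_5 = 27(1 - 243) / (-2)
S_5 = 3267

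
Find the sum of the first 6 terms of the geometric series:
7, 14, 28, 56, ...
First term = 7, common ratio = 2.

Sₙ = a(1 - rⁿ) / (1 - r)
S_6 = 7(1 - 2^6) / (1 - 2)
S_6 = 7(1 - 64) / (-1)
S_6 = 441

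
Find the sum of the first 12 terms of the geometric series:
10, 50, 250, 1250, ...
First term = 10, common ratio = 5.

Sₙ = a(1 - rⁿ) / (1 - r)
S_12 = 10(1 - 5^12) / (1 - 5)
S_12 = 10(1 - 244140625) / (-4)
S_12 = 610351560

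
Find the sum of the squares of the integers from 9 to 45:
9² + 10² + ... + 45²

Use ∑_{k=1}^{n} k² = n(n+1)(2n+1)/6, then subtract the first 8 terms.
∑_{k=1}^{45} k² = 45×46×91/6 = 31395
∑_{k=1}^{8} k² = 8×9×17/6 = 204
∑_{k=9}^{45} k² = 31395 - 204 = 31191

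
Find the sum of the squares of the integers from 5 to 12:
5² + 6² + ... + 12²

Use ∑_{k=1}^{n} k² = n(n+1)(2n+1)/6, then subtract the first 4 terms.
∑_{k=1}^{12} k² = 12×13×25/6 = 650
∑_{k=1}^{4} k² = 4×5×9/6 = 30
∑_{k=5}^{12} k² = 650 - 30 = 620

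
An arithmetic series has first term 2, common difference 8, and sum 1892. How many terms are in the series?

Using S = n/2 × [2a + (n-1)d]
1892 = n/2 × [2(2) + (n-1)(8)]
1892 = n/2 × [4 + 8n - 8]
3784 = n × [-4 + 8n]
8n² + (-4)n - 3784 = 0
Discriminant: Δ = (-4)² - 4(8)(-3784) = 16 + 121088 = 121104
√Δ = 348
n = [-(-4) + √Δ] / (2·8) = (4 + 348) / 16 = 352 / 16 = 22
(The negative root is discarded since n must be a positive integer.)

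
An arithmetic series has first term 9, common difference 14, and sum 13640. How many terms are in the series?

Using S = n/2 × [2a + (n-1)d]
13640 = n/2 × [2(9) + (n-1)(14)]
13640 = n/2 × [18 + 14n - 14]
27280 = n × [4 + 14n]
14n² + (4)n - 27280 = 0
Discriminant: Δ = (4)² - 4(14)(-27280) = 16 + 1527680 = 1527696
√Δ = 1236
n = [-(4) + √Δ] / (2·14) = (-4 + 1236) / 28 = 1232 / 28 = 44
(The negative root is discarded since n must be a positive integer.)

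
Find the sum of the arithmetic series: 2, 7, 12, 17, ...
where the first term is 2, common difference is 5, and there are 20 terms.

Sₙ = n/2 × (first + last)
Last term = a + (n-1)d = 2 + (20-1)×5 = 97
S_20 = 20/2 × (2 + 97)
S_20 = 20/2 × 99 = 990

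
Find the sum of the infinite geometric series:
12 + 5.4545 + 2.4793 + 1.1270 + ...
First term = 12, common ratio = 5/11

For |r| < 1, S = a / (1 - r)
S = 12 / (1 - (5/11))
S = 12 / (6/11)
S = 22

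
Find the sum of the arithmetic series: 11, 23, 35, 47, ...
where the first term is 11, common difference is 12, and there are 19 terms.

Sₙ = n/2 × (first + last)
Last term = a + (n-1)d = 11 + (19-1)×12 = 227
S_19 = 19/2 × (11 + 227)
S_19 = 19/2 × 238 = 2261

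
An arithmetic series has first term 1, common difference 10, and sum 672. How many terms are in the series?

Using S = n/2 × [2a + (n-1)d]
672 = n/2 × [2(1) + (n-1)(10)]
672 = n/2 × [2 + 10n - 10]
1344 = n × [-8 + 10n]
10n² + (-8)n - 1344 = 0
Discriminant: Δ = (-8)² - 4(10)(-1344) = 64 + 53760 = 53824
√Δ = 232
n = [-(-8) + √Δ] / (2·10) = (8 + 232) / 20 = 240 / 20 = 12
(The negative root is discarded since n must be a positive integer.)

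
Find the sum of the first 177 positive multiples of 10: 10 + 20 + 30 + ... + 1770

Factor out 10: = 10(1 + 2 + ... + 177) = 10 × n(n+1)/2
= 10 × 177×178/2
= 10 × 15753
= 157530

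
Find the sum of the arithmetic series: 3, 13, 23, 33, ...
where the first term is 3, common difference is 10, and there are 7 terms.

Sₙ = n/2 × (first + last)
Last term = a + (n-1)d = 3 + (7-1)×10 = 63
S_7 = 7/2 × (3 + 63)
S_7 = 7/2 × 66 = 231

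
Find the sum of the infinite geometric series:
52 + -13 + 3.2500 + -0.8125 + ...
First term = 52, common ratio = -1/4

For |r| < 1, S = a / (1 - r)
S = 52 / (1 - (-1/4))
S = 52 / (5/4)
S = 208/5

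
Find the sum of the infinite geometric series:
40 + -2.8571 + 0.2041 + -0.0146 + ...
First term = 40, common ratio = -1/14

For |r| < 1, S = a / (1 - r)
S = 40 / (1 - (-1/14))
S = 40 / (15/14)
S = 112/3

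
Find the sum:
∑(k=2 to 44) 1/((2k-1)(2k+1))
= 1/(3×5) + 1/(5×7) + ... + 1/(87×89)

Partial fractions: 1/((2k-1)(2k+1)) = (1/2)[1/(2k-1) - 1/(2k+1)]
The series telescopes:
= (1/2)[1/3 - 1/89]
= 43/267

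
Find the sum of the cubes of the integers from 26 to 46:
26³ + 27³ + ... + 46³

Use ∑_{k=1}^{n} k³ = [n(n+1)/2]², then subtract the first 25 terms.
∑_{k=1}^{46} k³ = [46×47/2]² = 1081² = 1168561
∑_{k=1}^{25} k³ = [25×26/2]² = 325² = 105625
∑_{k=26}^{46} k³ = 1168561 - 105625 = 1062936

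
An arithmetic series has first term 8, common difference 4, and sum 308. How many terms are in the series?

Using S = n/2 × [2a + (n-1)d]
308 = n/2 × [2(8) + (n-1)(4)]
308 = n/2 × [16 + 4n - 4]
616 = n × [12 + 4n]
4n² + (12)n - 616 = 0
Discriminant: Δ = (12)² - 4(4)(-616) = 144 + 9856 = 10000
√Δ = 100
n = [-(12) + √Δ] / (2·4) = (-12 + 100) / 8 = 88 / 8 = 11
(The negative root is discarded since n must be a positive integer.)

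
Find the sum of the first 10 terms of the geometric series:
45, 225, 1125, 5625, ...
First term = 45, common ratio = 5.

Sₙ = a(1 - rⁿ) / (1 - r)
S_10 = 45(1 - 5^10) / (1 - 5)
S_10 = 45(1 - 9765625) / (-4)
S_10 = 109863270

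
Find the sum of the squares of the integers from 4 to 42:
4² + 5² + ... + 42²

Use ∑_{k=1}^{n} k² = n(n+1)(2n+1)/6, then subtract the first 3 terms.
∑_{k=1}^{42} k² = 42×43×85/6 = 25585
∑_{k=1}^{3} k² = 3×4×7/6 = 14
∑_{k=4}^{42} k² = 25585 - 14 = 25571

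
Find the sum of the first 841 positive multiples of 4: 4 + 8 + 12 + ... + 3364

Factor out 4: = 4(1 + 2 + ... + 841) = 4 × n(n+1)/2
= 4 × 841×842/2
= 4 × 354061
= 1416244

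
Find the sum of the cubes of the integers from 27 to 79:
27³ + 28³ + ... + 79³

Use ∑_{k=1}^{n} k³ = [n(n+1)/2]², then subtract the first 26 terms.
∑_{k=1}^{79} k³ = [79×80/2]² = 3160² = 9985600
∑_{k=1}^{26} k³ = [26×27/2]² = 351² = 123201
∑_{k=27}^{79} k³ = 9985600 - 123201 = 9862399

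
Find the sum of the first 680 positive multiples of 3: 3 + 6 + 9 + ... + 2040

Factor out 3: = 3(1 + 2 + ... + 680) = 3 × n(n+1)/2
= 3 × 680×681/2
= 3 × 231540
= 694620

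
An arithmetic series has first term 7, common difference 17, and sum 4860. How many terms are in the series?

Using S = n/2 × [2a + (n-1)d]
4860 = n/2 × [2(7) + (n-1)(17)]
4860 = n/2 × [14 + 17n - 17]
9720 = n × [-3 + 17n]
17n² + (-3)n - 9720 = 0
Discriminant: Δ = (-3)² - 4(17)(-9720) = 9 + 660960 = 660969
√Δ = 813
n = [-(-3) + √Δ] / (2·17) = (3 + 813) / 34 = 816 / 34 = 24
(The negative root is discarded since n must be a positive integer.)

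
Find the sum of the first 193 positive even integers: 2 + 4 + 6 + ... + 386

Sum of first n even numbers = n(n+1)
= 193×194
= 37442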